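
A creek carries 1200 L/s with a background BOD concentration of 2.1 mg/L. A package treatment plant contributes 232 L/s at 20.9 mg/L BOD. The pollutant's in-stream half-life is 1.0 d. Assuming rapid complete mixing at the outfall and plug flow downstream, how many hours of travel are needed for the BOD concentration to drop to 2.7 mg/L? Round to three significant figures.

Flow-weighted average: C = (1200·2.100 + 232.0·20.90) / 1432 = 7369/1432 = 5.146 mg/L.
Half-life 1.0 d → k = ln 2 / 1.0 = 0.6931 d⁻¹.
5.146·exp(−k·t) = 2.7 → t = ln(5.146/2.7)/k = 80390 s = 22.33 h.

22.3 h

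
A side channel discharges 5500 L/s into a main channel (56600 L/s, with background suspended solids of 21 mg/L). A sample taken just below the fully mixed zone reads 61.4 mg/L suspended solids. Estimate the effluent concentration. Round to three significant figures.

477 mg/L

Mass balance: 56600·21.00 + 5500·Cₑ = 62100·61.40
→ Cₑ = (62100·61.40 − 56600·21.00) / 5500 = 477.2 mg/L.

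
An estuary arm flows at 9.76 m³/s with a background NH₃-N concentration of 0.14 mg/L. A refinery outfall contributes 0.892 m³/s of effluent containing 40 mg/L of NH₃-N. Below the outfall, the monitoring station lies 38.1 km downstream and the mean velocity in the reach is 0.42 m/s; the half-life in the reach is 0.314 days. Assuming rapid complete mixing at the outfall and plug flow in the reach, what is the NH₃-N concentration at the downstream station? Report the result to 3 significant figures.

0.343 mg/L

Mass balance: C = (9.760·0.1400 + 0.8920·40.00) / 10.65 = 37.05/10.65 = 3.478 mg/L.
Travel time t = 38.1·1000 / 0.42 = 90710 s = 25.20 h.
Half-life 0.314 d → k = ln 2 / 0.314 = 2.207 d⁻¹.
First-order decay: C = 3.478·exp(−k·t) = 3.478·0.09850 = 0.3426 mg/L.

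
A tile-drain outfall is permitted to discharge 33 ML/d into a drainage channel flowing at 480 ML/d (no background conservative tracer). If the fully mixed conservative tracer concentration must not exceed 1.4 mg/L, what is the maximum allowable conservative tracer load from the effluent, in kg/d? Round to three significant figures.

718 kg/d

Mass balance at the limit: 480.0·0 + 33.00·Cₑ = 513.0·1.4 → Cₑ = 21.76 mg/L.
33.00 ML/d = 0.3819 m³/s. Load = 0.3819 m³/s × 21.76 g/m³ × 86 400 s/d = 718.2 kg/d.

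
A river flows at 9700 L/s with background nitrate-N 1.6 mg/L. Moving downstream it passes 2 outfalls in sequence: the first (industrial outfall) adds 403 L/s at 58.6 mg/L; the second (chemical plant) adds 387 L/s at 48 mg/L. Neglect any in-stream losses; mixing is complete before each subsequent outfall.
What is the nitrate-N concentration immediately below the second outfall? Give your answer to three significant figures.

Below outfall 1: Q → 10100 L/s, C = (9700·1.600 + 403.0·58.60)/10100 = 3.874 mg/L.
Below outfall 2: Q → 10490 L/s, C = (10100·3.874 + 387.0·48.00)/10490 = 5.502 mg/L.

5.50 mg/L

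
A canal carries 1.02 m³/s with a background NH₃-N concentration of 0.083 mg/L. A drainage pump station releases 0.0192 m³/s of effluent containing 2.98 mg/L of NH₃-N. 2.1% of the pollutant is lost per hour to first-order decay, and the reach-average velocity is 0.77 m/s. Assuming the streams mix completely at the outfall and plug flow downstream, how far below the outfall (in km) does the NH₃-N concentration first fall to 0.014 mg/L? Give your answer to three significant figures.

Conservation of mass: C = (1.020·0.08300 + 0.01920·2.980) / 1.039 = 0.1419/1.039 = 0.1365 mg/L.
2.1%/h lost → k = −ln(1 − 0.021) = 0.02122 h⁻¹.
Set 0.1365·exp(−k·t) = 0.014 → t = ln(0.1365/0.014)/k = 386300 s = 107.3 h.
Distance = v·t = 0.77·386300 = 297500 m = 297.5 km.

297 km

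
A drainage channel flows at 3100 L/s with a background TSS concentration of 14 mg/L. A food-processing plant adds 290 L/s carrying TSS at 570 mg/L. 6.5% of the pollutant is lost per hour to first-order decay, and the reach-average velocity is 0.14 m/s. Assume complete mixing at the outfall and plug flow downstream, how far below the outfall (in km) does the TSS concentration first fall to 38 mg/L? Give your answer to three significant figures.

3.62 km

Flow-weighted average: C = (3100·14.00 + 290.0·570.0) / 3390 = 208700/3390 = 61.56 mg/L.
6.5%/h lost → k = −ln(1 − 0.065) = 0.06721 h⁻¹.
Set 61.56·exp(−k·t) = 38 → t = ln(61.56/38)/k = 25840 s = 7.179 h.
Distance = v·t = 0.14·25840 = 3618 m = 3.618 km.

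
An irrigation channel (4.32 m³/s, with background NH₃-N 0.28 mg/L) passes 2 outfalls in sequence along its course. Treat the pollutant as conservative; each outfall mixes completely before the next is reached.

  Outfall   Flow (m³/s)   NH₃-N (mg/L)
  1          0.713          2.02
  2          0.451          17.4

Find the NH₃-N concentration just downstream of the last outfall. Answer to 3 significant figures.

1.91 mg/L

After outfall 1: Q = 4.320 + 0.7130 = 5.033 m³/s; C = (4.320·0.2800 + 0.7130·2.020)/5.033 = 0.5265 mg/L.
After outfall 2: Q = 5.033 + 0.4510 = 5.484 m³/s; C = (5.033·0.5265 + 0.4510·17.40)/5.484 = 1.914 mg/L.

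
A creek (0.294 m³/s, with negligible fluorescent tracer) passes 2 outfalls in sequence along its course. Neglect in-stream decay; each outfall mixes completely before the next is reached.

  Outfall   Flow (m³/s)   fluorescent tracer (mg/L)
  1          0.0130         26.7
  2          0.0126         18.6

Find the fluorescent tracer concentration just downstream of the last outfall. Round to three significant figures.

1.82 mg/L

After outfall 1: Q = 0.2940 + 0.01300 = 0.3070 m³/s; C = (0.2940·0 + 0.01300·26.70)/0.3070 = 1.131 mg/L.
After outfall 2: Q = 0.3070 + 0.01260 = 0.3196 m³/s; C = (0.3070·1.131 + 0.01260·18.60)/0.3196 = 1.819 mg/L.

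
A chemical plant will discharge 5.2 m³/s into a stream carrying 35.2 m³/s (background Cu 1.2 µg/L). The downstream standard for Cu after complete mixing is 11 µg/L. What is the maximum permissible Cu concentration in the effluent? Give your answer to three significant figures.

77.3 µg/L

At the limit, (Qr·Cr + Qe·Cₑ)/(Qr + Qe) = 11:
Cₑ = (40.40·11 − 35.20·1.200) / 5.200 = 77.34 µg/L.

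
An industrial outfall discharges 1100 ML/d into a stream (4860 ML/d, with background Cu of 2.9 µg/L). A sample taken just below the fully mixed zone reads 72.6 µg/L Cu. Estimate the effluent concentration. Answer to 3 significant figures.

Mass balance: 4860·2.900 + 1100·Cₑ = 5960·72.60
→ Cₑ = (5960·72.60 − 4860·2.900) / 1100 = 380.5 µg/L.

381 µg/L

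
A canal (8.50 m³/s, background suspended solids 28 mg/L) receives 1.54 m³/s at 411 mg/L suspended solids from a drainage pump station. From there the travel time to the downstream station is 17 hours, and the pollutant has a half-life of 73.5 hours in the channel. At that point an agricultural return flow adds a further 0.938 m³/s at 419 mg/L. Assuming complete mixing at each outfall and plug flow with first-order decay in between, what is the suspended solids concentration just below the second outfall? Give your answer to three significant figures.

103 mg/L

Flow-weighted average: C = (8.500·28.00 + 1.540·411.0) / 10.04 = 870.9/10.04 = 86.75 mg/L; combined flow 10.04 m³/s.
Half-life 73.5 h → k = ln 2 / 73.5 = 0.009431 h⁻¹ = 0.2263 d⁻¹.
Applying C = C₀e^(−kt): 86.75 × 0.8519 = 73.90 mg/L.
At the second outfall, C = (10.04·73.90 + 0.9380·419.0) / (10.04 + 0.9380) = 103.4 mg/L.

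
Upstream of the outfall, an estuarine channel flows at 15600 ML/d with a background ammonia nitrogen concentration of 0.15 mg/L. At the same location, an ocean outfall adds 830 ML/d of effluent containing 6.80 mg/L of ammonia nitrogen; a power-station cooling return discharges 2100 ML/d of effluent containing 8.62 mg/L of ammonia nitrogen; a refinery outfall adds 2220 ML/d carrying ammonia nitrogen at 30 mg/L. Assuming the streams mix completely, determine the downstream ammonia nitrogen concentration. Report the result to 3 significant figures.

4.47 mg/L

Flow-weighted average: C = (15600·0.1500 + 830.0·6.800 + 2100·8.620 + 2220·30.00) / 20750 = 92690/20750 = 4.467 mg/L.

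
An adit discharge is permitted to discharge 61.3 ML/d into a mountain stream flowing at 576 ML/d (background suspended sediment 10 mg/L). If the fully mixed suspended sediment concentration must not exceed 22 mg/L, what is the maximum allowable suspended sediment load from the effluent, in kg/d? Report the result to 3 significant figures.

8260 kg/d

Mass balance at the limit: 576.0·10.00 + 61.30·Cₑ = 637.3·22 → Cₑ = 134.8 mg/L.
61.30 ML/d = 0.7095 m³/s. Load = 0.7095 m³/s × 134.8 g/m³ × 86 400 s/d = 8261 kg/d.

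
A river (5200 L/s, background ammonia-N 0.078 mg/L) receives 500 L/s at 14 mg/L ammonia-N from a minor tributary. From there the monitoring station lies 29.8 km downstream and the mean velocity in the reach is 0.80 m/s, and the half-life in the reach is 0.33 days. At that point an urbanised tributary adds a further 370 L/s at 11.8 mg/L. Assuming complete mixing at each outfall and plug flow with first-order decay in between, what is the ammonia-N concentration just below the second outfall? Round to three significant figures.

Mixed concentration C = ΣQC/ΣQ = (5200·0.07800 + 500.0·14.00) / 5700 = 7406/5700 = 1.299 mg/L; combined flow 5700 L/s.
Travel time t = 29.8·1000 / 0.80 = 37250 s = 10.35 h.
Half-life 0.33 d → k = ln 2 / 0.33 = 2.100 d⁻¹.
First-order decay: C = 1.299·exp(−k·t) = 1.299·0.4043 = 0.5253 mg/L.
Second outfall: C = (5700·0.5253 + 370.0·11.80)/6070 = 1.213 mg/L.

1.21 mg/L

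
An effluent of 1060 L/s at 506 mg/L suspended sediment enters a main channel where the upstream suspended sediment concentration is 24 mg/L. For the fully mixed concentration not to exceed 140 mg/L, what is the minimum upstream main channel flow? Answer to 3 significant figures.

Set C_mix = 140: (Q·24.00 + 1060·506.0) / (Q + 1060) = 140
→ Q = 1060·(506.0 − 140)/(140 − 24.00) = 3344 L/s.

3340 L/s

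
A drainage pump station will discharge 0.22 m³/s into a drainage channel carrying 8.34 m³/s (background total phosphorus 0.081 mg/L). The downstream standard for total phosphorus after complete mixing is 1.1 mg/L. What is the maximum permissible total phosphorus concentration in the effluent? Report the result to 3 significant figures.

39.7 mg/L

At the limit, (Qr·Cr + Qe·Cₑ)/(Qr + Qe) = 1.1:
Cₑ = (8.560·1.1 − 8.340·0.08100) / 0.2200 = 39.73 mg/L.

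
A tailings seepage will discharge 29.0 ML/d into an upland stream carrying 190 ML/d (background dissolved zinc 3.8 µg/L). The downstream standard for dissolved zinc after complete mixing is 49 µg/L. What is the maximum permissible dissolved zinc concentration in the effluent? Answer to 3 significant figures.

345 µg/L

At the limit, (Qr·Cr + Qe·Cₑ)/(Qr + Qe) = 49:
Cₑ = (219.0·49 − 190.0·3.800) / 29.00 = 345.1 µg/L.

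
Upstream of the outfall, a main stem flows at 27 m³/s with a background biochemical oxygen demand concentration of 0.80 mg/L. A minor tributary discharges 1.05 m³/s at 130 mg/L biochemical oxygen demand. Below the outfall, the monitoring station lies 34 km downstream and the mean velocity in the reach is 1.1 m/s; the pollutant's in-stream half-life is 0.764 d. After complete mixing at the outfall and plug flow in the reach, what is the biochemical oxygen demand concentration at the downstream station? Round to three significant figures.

4.07 mg/L

Mixed concentration C = ΣQC/ΣQ = (27.00·0.8000 + 1.050·130.0) / 28.05 = 158.1/28.05 = 5.636 mg/L.
Travel time t = 34·1000 / 1.1 = 30910 s = 8.586 h.
Half-life 0.764 d → k = ln 2 / 0.764 = 0.9073 d⁻¹.
Applying C = C₀e^(−kt): 5.636 × 0.7228 = 4.074 mg/L.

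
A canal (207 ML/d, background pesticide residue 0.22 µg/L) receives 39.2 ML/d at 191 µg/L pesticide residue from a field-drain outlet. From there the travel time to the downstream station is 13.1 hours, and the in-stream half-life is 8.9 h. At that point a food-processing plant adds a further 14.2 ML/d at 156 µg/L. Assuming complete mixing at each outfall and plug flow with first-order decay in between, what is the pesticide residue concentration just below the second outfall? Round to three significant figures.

After mixing, C = (207.0·0.2200 + 39.20·191.0) / 246.2 = 7533/246.2 = 30.60 µg/L; combined flow 246.2 ML/d.
Half-life 8.9 h → k = ln 2 / 8.9 = 0.07788 h⁻¹ = 1.869 d⁻¹.
Decay over the reach: 30.60·exp(−kt) = 30.60·0.3605 = 11.03 µg/L.
At the second outfall, C = (246.2·11.03 + 14.20·156.0) / (246.2 + 14.20) = 18.94 µg/L.

18.9 µg/L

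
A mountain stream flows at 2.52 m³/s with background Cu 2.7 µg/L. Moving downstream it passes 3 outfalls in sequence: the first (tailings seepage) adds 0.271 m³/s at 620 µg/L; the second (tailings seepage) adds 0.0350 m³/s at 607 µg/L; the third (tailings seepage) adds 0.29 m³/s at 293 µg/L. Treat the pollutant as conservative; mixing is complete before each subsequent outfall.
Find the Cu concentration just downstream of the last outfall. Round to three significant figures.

Below outfall 1: Q → 2.791 m³/s, C = (2.520·2.700 + 0.2710·620.0)/2.791 = 62.64 µg/L.
Below outfall 2: Q → 2.826 m³/s, C = (2.791·62.64 + 0.03500·607.0)/2.826 = 69.38 µg/L.
Below outfall 3: Q → 3.116 m³/s, C = (2.826·69.38 + 0.2900·293.0)/3.116 = 90.19 µg/L.

90.2 µg/L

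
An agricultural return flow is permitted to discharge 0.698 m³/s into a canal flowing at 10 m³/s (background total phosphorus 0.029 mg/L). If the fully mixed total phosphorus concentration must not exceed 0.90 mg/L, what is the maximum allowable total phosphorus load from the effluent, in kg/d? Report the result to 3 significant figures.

807 kg/d

Mass balance at the limit: 10.00·0.02900 + 0.6980·Cₑ = 10.70·0.90 → Cₑ = 13.38 mg/L.
Load = 0.6980 m³/s × 13.38 g/m³ × 86 400 s/d = 806.8 kg/d.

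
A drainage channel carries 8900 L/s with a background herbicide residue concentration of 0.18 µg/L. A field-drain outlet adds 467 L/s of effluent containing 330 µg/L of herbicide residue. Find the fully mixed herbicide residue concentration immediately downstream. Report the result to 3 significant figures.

Mass balance: C = (8900·0.1800 + 467.0·330.0) / 9367 = 155700/9367 = 16.62 µg/L.

16.6 µg/L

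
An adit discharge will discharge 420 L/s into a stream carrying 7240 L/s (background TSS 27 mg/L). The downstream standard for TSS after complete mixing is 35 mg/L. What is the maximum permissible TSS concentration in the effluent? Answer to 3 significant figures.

173 mg/L

At the limit, (Qr·Cr + Qe·Cₑ)/(Qr + Qe) = 35:
Cₑ = (7660·35 − 7240·27.00) / 420.0 = 172.9 mg/L.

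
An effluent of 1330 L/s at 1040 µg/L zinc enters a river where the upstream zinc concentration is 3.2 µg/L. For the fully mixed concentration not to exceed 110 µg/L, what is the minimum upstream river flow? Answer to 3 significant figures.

Set C_mix = 110: (Q·3.200 + 1330·1040) / (Q + 1330) = 110
→ Q = 1330·(1040 − 110)/(110 − 3.200) = 11580 L/s.

11600 L/s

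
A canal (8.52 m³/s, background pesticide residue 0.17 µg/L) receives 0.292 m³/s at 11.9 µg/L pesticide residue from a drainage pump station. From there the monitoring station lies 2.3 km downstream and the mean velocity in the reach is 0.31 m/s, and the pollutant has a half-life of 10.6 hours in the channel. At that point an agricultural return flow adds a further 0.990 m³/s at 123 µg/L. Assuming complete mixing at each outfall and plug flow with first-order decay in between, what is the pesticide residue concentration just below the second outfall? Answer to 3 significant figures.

12.9 µg/L

Mixed concentration C = ΣQC/ΣQ = (8.520·0.1700 + 0.2920·11.90) / 8.812 = 4.923/8.812 = 0.5587 µg/L; combined flow 8.812 m³/s.
Travel time t = 2.3·1000 / 0.31 = 7419 s = 2.061 h.
Half-life 10.6 h → k = ln 2 / 10.6 = 0.06539 h⁻¹ = 1.569 d⁻¹.
First-order decay: C = 0.5587·exp(−k·t) = 0.5587·0.8739 = 0.4883 µg/L.
At the second outfall, C = (8.812·0.4883 + 0.9900·123.0) / (8.812 + 0.9900) = 12.86 µg/L.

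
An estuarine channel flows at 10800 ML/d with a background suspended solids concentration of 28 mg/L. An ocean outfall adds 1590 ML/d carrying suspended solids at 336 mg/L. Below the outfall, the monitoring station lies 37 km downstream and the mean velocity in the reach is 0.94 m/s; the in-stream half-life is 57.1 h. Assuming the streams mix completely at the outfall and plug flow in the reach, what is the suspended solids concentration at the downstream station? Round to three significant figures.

Mixed concentration C = ΣQC/ΣQ = (10800·28.00 + 1590·336.0) / 12390 = 836600/12390 = 67.53 mg/L.
Travel time t = 37·1000 / 0.94 = 39360 s = 10.93 h.
Half-life 57.1 h → k = ln 2 / 57.1 = 0.01214 h⁻¹ = 0.2913 d⁻¹.
First-order decay: C = 67.53·exp(−k·t) = 67.53·0.8757 = 59.13 mg/L.

59.1 mg/L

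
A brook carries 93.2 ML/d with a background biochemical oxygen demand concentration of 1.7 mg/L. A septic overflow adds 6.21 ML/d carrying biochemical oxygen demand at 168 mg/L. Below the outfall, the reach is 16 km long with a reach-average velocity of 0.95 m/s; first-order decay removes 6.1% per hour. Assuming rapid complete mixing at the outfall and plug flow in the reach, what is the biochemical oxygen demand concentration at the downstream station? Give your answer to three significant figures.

Mass balance: C = (93.20·1.700 + 6.210·168.0) / 99.41 = 1202/99.41 = 12.09 mg/L.
Travel time t = 16·1000 / 0.95 = 16840 s = 4.678 h.
6.1%/h lost → k = −ln(1 − 0.061) = 0.06294 h⁻¹.
After decay, C = 12.09 × e^(−kt) = 12.09 × 0.7449 = 9.005 mg/L.

9.01 mg/L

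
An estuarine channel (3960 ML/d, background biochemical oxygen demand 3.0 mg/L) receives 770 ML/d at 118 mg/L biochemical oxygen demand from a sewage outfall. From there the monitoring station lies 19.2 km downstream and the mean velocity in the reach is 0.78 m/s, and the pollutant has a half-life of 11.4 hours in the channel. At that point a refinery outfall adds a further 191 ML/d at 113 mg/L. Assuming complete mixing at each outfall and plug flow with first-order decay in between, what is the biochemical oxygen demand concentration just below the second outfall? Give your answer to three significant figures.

Mixed concentration C = ΣQC/ΣQ = (3960·3.000 + 770.0·118.0) / 4730 = 102700/4730 = 21.72 mg/L; combined flow 4730 ML/d.
Travel time t = 19.2·1000 / 0.78 = 24620 s = 6.838 h.
Half-life 11.4 h → k = ln 2 / 11.4 = 0.06080 h⁻¹ = 1.459 d⁻¹.
After decay, C = 21.72 × e^(−kt) = 21.72 × 0.6598 = 14.33 mg/L.
At the second outfall, C = (4730·14.33 + 191.0·113.0) / (4730 + 191.0) = 18.16 mg/L.

18.2 mg/L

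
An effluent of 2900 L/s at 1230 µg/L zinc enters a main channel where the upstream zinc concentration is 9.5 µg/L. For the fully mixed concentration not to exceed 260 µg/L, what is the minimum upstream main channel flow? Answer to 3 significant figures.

11200 L/s

Set C_mix = 260: (Q·9.500 + 2900·1230) / (Q + 2900) = 260
→ Q = 2900·(1230 − 260)/(260 − 9.500) = 11230 L/s.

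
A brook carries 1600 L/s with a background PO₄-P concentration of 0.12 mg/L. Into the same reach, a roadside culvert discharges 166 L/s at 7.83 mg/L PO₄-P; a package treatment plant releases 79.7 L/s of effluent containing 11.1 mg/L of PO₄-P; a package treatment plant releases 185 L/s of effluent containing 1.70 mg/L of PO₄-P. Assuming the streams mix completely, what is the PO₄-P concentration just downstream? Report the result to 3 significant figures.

Flow-weighted average: C = (1600·0.1200 + 166.0·7.830 + 79.70·11.10 + 185.0·1.700) / 2031 = 2691/2031 = 1.325 mg/L.

1.33 mg/L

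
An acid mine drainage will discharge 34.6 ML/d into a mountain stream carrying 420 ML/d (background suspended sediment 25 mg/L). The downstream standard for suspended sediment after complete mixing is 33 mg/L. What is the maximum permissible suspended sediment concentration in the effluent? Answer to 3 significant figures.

130 mg/L

At the limit, (Qr·Cr + Qe·Cₑ)/(Qr + Qe) = 33:
Cₑ = (454.6·33 − 420.0·25.00) / 34.60 = 130.1 mg/L.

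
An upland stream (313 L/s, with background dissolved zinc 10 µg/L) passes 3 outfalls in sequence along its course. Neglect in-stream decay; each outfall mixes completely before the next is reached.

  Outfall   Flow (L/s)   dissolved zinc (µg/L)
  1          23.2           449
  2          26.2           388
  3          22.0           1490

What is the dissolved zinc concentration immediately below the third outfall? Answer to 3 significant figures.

Below outfall 1: Q → 336.2 L/s, C = (313.0·10.00 + 23.20·449.0)/336.2 = 40.29 µg/L.
Below outfall 2: Q → 362.4 L/s, C = (336.2·40.29 + 26.20·388.0)/362.4 = 65.43 µg/L.
Below outfall 3: Q → 384.4 L/s, C = (362.4·65.43 + 22.00·1490)/384.4 = 147.0 µg/L.

147 µg/L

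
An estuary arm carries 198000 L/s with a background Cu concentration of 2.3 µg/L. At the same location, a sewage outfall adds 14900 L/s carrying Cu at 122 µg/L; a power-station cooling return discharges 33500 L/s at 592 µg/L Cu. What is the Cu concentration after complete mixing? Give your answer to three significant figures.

Conservation of mass: C = (198000·2.300 + 14900·122.0 + 33500·592.0) / 246400 = 22110000/246400 = 89.71 µg/L.

89.7 µg/L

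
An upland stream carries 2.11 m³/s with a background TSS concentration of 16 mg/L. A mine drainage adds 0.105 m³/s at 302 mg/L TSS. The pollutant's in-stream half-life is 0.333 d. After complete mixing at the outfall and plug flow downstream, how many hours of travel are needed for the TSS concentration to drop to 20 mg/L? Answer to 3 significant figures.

Flow-weighted average: C = (2.110·16.00 + 0.1050·302.0) / 2.215 = 65.47/2.215 = 29.56 mg/L.
Half-life 0.333 d → k = ln 2 / 0.333 = 2.082 d⁻¹.
29.56·exp(−k·t) = 20 → t = ln(29.56/20)/k = 16210 s = 4.504 h.

4.50 h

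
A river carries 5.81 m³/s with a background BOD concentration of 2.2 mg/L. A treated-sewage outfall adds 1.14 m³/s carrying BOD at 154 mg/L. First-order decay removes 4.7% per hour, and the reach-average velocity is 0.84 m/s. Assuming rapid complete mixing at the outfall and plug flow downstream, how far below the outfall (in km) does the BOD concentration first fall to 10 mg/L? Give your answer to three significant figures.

62.6 km

After mixing, C = (5.810·2.200 + 1.140·154.0) / 6.950 = 188.3/6.950 = 27.10 mg/L.
4.7%/h lost → k = −ln(1 − 0.047) = 0.04814 h⁻¹.
Set 27.10·exp(−k·t) = 10 → t = ln(27.10/10)/k = 74550 s = 20.71 h.
Distance = v·t = 0.84·74550 = 62620 m = 62.62 km.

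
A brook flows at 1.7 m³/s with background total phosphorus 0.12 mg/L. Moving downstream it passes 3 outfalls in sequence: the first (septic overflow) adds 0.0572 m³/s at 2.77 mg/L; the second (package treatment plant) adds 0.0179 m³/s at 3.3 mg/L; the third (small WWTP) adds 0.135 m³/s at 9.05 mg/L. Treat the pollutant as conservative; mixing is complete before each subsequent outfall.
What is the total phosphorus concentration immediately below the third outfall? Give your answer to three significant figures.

0.860 mg/L

After outfall 1: Q = 1.700 + 0.05720 = 1.757 m³/s; C = (1.700·0.1200 + 0.05720·2.770)/1.757 = 0.2063 mg/L.
After outfall 2: Q = 1.757 + 0.01790 = 1.775 m³/s; C = (1.757·0.2063 + 0.01790·3.300)/1.775 = 0.2375 mg/L.
After outfall 3: Q = 1.775 + 0.1350 = 1.910 m³/s; C = (1.775·0.2375 + 0.1350·9.050)/1.910 = 0.8603 mg/L.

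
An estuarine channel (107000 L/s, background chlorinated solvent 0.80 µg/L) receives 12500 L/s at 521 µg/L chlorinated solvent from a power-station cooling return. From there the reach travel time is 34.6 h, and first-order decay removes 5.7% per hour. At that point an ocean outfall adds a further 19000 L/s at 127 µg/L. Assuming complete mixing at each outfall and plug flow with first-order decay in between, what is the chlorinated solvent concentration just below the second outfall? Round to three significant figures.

Mass balance: C = (107000·0.8000 + 12500·521.0) / 119500 = 6598000/119500 = 55.21 µg/L; combined flow 119500 L/s.
5.7%/h lost → k = −ln(1 − 0.057) = 0.05869 h⁻¹.
Decay over the reach: 55.21·exp(−kt) = 55.21·0.1313 = 7.247 µg/L.
Second outfall: C = (119500·7.247 + 19000·127.0)/138500 = 23.68 µg/L.

23.7 µg/L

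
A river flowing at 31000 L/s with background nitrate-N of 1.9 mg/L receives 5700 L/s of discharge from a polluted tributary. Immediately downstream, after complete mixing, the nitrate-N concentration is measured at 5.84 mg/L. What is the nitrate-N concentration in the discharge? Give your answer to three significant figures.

27.3 mg/L

Mass balance: 31000·1.900 + 5700·Cₑ = 36700·5.840
→ Cₑ = (36700·5.840 − 31000·1.900) / 5700 = 27.27 mg/L.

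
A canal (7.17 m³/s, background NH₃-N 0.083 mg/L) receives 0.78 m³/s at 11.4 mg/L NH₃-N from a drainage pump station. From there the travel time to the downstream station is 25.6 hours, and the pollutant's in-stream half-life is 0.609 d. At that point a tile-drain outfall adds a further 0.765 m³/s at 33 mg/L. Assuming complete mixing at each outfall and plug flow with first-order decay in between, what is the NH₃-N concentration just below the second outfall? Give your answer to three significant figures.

After mixing, C = (7.170·0.08300 + 0.7800·11.40) / 7.950 = 9.487/7.950 = 1.193 mg/L; combined flow 7.950 m³/s.
Half-life 0.609 d → k = ln 2 / 0.609 = 1.138 d⁻¹.
First-order decay: C = 1.193·exp(−k·t) = 1.193·0.2970 = 0.3544 mg/L.
Second outfall: C = (7.950·0.3544 + 0.7650·33.00)/8.715 = 3.220 mg/L.

3.22 mg/L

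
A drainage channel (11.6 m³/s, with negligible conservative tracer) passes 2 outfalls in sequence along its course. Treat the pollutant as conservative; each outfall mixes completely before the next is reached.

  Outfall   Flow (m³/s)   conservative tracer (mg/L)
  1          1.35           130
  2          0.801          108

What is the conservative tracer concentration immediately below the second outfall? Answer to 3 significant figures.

19.1 mg/L

Outfall 1: combined Q = 12.95 m³/s; C = (11.60·0 + 1.350·130.0)/12.95 = 13.55 mg/L.
Outfall 2: combined Q = 13.75 m³/s; C = (12.95·13.55 + 0.8010·108.0)/13.75 = 19.05 mg/L.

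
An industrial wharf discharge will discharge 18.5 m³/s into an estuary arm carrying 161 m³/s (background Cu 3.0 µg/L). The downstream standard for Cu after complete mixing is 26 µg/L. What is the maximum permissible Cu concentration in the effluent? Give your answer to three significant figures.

226 µg/L

At the limit, (Qr·Cr + Qe·Cₑ)/(Qr + Qe) = 26:
Cₑ = (179.5·26 − 161.0·3.000) / 18.50 = 226.2 µg/L.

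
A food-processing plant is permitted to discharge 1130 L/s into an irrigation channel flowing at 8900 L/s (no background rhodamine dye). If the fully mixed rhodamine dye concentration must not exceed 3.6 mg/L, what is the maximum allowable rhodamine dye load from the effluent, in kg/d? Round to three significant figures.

Mass balance at the limit: 8900·0 + 1130·Cₑ = 10030·3.6 → Cₑ = 31.95 mg/L.
1130 L/s = 1.130 m³/s. Load = 1.130 m³/s × 31.95 g/m³ × 86 400 s/d = 3120 kg/d.

3120 kg/d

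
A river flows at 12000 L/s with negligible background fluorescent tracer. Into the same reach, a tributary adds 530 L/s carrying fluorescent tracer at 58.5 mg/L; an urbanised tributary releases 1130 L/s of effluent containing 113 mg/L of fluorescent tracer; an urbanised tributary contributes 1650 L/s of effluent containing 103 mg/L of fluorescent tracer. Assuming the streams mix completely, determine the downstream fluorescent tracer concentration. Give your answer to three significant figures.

Mass balance: C = (12000·0 + 530.0·58.50 + 1130·113.0 + 1650·103.0) / 15310 = 328600/15310 = 21.47 mg/L.

21.5 mg/L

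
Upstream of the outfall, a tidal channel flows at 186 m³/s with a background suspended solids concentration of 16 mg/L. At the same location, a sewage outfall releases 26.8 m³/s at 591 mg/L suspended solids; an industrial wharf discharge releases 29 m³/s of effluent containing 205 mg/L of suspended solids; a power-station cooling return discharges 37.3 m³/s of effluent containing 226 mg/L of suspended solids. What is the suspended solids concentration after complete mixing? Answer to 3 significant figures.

119 mg/L

After mixing, C = (186.0·16.00 + 26.80·591.0 + 29.00·205.0 + 37.30·226.0) / 279.1 = 33190/279.1 = 118.9 mg/L.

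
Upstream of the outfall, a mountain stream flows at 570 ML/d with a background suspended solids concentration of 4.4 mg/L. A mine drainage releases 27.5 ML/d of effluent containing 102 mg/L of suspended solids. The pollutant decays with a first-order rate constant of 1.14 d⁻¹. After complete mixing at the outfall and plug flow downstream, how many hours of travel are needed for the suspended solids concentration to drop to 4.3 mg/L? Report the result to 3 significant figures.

15.3 h

After mixing, C = (570.0·4.400 + 27.50·102.0) / 597.5 = 5313/597.5 = 8.892 mg/L.
8.892·exp(−k·t) = 4.3 → t = ln(8.892/4.3)/k = 55060 s = 15.30 h.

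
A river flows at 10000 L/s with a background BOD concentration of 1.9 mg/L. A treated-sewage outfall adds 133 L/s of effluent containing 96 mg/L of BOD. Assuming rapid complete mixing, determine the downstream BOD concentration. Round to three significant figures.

Mass balance: C = (10000·1.900 + 133.0·96.00) / 10130 = 31770/10130 = 3.135 mg/L.

3.14 mg/L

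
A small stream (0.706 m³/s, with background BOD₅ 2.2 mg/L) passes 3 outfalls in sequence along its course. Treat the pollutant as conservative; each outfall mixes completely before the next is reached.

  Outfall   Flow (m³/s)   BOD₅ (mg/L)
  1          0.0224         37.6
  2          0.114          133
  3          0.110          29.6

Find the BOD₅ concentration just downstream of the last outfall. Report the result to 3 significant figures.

21.9 mg/L

Outfall 1: combined Q = 0.7284 m³/s; C = (0.7060·2.200 + 0.02240·37.60)/0.7284 = 3.289 mg/L.
Outfall 2: combined Q = 0.8424 m³/s; C = (0.7284·3.289 + 0.1140·133.0)/0.8424 = 20.84 mg/L.
Outfall 3: combined Q = 0.9524 m³/s; C = (0.8424·20.84 + 0.1100·29.60)/0.9524 = 21.85 mg/L.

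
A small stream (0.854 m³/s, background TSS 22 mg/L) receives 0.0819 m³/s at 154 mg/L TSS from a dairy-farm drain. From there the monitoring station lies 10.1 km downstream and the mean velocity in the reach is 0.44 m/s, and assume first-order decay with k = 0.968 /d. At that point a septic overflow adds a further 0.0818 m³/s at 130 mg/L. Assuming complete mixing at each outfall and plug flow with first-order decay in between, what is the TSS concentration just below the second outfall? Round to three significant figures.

Conservation of mass: C = (0.8540·22.00 + 0.08190·154.0) / 0.9359 = 31.40/0.9359 = 33.55 mg/L; combined flow 0.9359 m³/s.
Travel time t = 10.1·1000 / 0.44 = 22950 s = 6.376 h.
Applying C = C₀e^(−kt): 33.55 × 0.7732 = 25.94 mg/L.
Second outfall: C = (0.9359·25.94 + 0.08180·130.0)/1.018 = 34.31 mg/L.

34.3 mg/L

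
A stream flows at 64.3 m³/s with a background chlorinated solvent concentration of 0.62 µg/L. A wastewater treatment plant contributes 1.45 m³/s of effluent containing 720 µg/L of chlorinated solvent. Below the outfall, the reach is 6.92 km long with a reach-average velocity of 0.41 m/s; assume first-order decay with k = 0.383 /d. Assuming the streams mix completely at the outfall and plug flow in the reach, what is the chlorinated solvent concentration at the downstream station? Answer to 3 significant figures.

Conservation of mass: C = (64.30·0.6200 + 1.450·720.0) / 65.75 = 1084/65.75 = 16.48 µg/L.
Travel time t = 6.92·1000 / 0.41 = 16880 s = 4.688 h.
First-order decay: C = 16.48·exp(−k·t) = 16.48·0.9279 = 15.30 µg/L.

15.3 µg/L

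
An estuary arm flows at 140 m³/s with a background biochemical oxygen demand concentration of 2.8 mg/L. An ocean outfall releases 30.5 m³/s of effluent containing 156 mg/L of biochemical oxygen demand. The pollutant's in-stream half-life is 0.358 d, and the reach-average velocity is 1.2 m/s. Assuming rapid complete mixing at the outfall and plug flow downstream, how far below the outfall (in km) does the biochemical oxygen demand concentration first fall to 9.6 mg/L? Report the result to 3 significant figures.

Conservation of mass: C = (140.0·2.800 + 30.50·156.0) / 170.5 = 5150/170.5 = 30.21 mg/L.
Half-life 0.358 d → k = ln 2 / 0.358 = 1.936 d⁻¹.
Set 30.21·exp(−k·t) = 9.6 → t = ln(30.21/9.6)/k = 51150 s = 14.21 h.
Distance = v·t = 1.2·51150 = 61380 m = 61.38 km.

61.4 km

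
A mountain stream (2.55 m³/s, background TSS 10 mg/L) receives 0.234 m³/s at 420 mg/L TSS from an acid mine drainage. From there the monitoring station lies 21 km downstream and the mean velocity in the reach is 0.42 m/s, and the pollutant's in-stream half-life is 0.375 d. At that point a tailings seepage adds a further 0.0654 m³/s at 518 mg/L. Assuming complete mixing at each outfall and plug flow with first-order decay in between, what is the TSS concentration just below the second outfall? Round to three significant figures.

26.8 mg/L

Mixed concentration C = ΣQC/ΣQ = (2.550·10.00 + 0.2340·420.0) / 2.784 = 123.8/2.784 = 44.46 mg/L; combined flow 2.784 m³/s.
Travel time t = 21·1000 / 0.42 = 50000 s = 13.89 h.
Half-life 0.375 d → k = ln 2 / 0.375 = 1.848 d⁻¹.
First-order decay: C = 44.46·exp(−k·t) = 44.46·0.3431 = 15.26 mg/L.
At the second outfall, C = (2.784·15.26 + 0.06540·518.0) / (2.784 + 0.06540) = 26.79 mg/L.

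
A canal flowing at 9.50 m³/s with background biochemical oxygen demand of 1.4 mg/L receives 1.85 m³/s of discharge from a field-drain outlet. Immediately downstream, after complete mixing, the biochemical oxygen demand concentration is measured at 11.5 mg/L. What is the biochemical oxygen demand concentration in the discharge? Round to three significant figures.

Mass balance: 9.500·1.400 + 1.850·Cₑ = 11.35·11.50
→ Cₑ = (11.35·11.50 − 9.500·1.400) / 1.850 = 63.36 mg/L.

63.4 mg/L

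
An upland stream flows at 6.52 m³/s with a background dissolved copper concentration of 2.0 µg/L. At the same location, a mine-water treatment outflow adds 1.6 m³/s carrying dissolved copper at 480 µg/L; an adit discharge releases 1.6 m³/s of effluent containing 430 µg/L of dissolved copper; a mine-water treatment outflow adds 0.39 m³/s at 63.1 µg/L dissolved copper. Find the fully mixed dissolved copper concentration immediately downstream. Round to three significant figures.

Mixed concentration C = ΣQC/ΣQ = (6.520·2.000 + 1.600·480.0 + 1.600·430.0 + 0.3900·63.10) / 10.11 = 1494/10.11 = 147.7 µg/L.

148 µg/L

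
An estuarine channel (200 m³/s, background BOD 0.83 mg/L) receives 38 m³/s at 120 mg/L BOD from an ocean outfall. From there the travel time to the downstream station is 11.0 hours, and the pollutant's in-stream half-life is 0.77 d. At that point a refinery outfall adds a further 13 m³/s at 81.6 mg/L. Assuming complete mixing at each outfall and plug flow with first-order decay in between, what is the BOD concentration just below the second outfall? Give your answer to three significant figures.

Conservation of mass: C = (200.0·0.8300 + 38.00·120.0) / 238.0 = 4726/238.0 = 19.86 mg/L; combined flow 238.0 m³/s.
Half-life 0.77 d → k = ln 2 / 0.77 = 0.9002 d⁻¹.
After decay, C = 19.86 × e^(−kt) = 19.86 × 0.6619 = 13.14 mg/L.
Second outfall: C = (238.0·13.14 + 13.00·81.60)/251.0 = 16.69 mg/L.

16.7 mg/L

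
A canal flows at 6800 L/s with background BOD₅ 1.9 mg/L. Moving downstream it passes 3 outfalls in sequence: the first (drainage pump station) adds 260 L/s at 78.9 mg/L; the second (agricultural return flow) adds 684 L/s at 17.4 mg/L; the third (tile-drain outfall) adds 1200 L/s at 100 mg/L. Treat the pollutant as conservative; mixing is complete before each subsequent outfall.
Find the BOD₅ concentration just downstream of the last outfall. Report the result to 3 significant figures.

After outfall 1: Q = 6800 + 260.0 = 7060 L/s; C = (6800·1.900 + 260.0·78.90)/7060 = 4.736 mg/L.
After outfall 2: Q = 7060 + 684.0 = 7744 L/s; C = (7060·4.736 + 684.0·17.40)/7744 = 5.854 mg/L.
After outfall 3: Q = 7744 + 1200 = 8944 L/s; C = (7744·5.854 + 1200·100.0)/8944 = 18.49 mg/L.

18.5 mg/L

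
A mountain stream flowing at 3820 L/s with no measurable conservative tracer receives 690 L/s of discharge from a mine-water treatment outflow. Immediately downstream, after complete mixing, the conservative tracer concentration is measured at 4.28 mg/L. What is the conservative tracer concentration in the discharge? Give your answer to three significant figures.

28.0 mg/L

Mass balance: 3820·0 + 690.0·Cₑ = 4510·4.280
→ Cₑ = (4510·4.280 − 3820·0) / 690.0 = 27.98 mg/L.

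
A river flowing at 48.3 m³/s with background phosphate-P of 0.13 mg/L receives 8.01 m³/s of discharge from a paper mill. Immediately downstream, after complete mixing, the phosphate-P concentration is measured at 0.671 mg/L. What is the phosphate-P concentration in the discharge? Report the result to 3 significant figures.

3.93 mg/L

Mass balance: 48.30·0.1300 + 8.010·Cₑ = 56.31·0.6710
→ Cₑ = (56.31·0.6710 − 48.30·0.1300) / 8.010 = 3.933 mg/L.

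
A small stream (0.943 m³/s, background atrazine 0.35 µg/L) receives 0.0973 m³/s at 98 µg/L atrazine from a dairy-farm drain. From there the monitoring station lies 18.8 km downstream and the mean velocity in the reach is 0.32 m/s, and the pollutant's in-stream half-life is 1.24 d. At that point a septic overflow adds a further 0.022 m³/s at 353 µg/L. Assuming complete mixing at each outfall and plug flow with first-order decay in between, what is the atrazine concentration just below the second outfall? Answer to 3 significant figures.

After mixing, C = (0.9430·0.3500 + 0.09730·98.00) / 1.040 = 9.865/1.040 = 9.483 µg/L; combined flow 1.040 m³/s.
Travel time t = 18.8·1000 / 0.32 = 58750 s = 16.32 h.
Half-life 1.24 d → k = ln 2 / 1.24 = 0.5590 d⁻¹.
After decay, C = 9.483 × e^(−kt) = 9.483 × 0.6838 = 6.485 µg/L.
Second outfall: C = (1.040·6.485 + 0.02200·353.0)/1.062 = 13.66 µg/L.

13.7 µg/L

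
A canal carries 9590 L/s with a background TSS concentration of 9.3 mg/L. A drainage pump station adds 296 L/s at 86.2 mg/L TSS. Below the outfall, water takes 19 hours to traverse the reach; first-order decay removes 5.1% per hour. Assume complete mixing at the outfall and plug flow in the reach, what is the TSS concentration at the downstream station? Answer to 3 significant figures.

Conservation of mass: C = (9590·9.300 + 296.0·86.20) / 9886 = 114700/9886 = 11.60 mg/L.
5.1%/h lost → k = −ln(1 − 0.051) = 0.05235 h⁻¹.
Applying C = C₀e^(−kt): 11.60 × 0.3699 = 4.292 mg/L.

4.29 mg/L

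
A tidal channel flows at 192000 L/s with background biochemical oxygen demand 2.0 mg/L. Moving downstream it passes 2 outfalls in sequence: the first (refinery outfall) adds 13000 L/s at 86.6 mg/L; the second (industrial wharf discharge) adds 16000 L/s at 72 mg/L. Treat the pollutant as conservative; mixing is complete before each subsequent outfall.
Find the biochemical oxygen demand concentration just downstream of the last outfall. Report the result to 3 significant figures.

12.0 mg/L

Outfall 1: combined Q = 205000 L/s; C = (192000·2.000 + 13000·86.60)/205000 = 7.365 mg/L.
Outfall 2: combined Q = 221000 L/s; C = (205000·7.365 + 16000·72.00)/221000 = 12.04 mg/L.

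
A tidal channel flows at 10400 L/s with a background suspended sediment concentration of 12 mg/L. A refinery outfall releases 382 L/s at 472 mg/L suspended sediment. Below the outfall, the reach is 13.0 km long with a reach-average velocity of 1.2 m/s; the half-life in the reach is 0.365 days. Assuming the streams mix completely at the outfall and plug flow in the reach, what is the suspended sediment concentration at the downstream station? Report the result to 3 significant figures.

22.3 mg/L

After mixing, C = (10400·12.00 + 382.0·472.0) / 10780 = 305100/10780 = 28.30 mg/L.
Travel time t = 13.0·1000 / 1.2 = 10830 s = 3.009 h.
Half-life 0.365 d → k = ln 2 / 0.365 = 1.899 d⁻¹.
First-order decay: C = 28.30·exp(−k·t) = 28.30·0.7881 = 22.30 mg/L.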